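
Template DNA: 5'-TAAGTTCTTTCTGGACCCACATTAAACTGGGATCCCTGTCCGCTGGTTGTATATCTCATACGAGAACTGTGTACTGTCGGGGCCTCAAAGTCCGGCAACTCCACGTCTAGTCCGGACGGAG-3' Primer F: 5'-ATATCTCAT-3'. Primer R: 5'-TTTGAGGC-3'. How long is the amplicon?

Forward primer ATATCTCAT is found on the top strand at positions 51–59.
Taking the reverse complement of TTTGAGGC gives GCCTCAAA, found at positions 82–89 on the template; the primer anneals here to the top strand with its 3' end pointing upstream.
Product length = (reverse-primer end) − (forward-primer start) + 1 = 89 − 51 + 1 = 39 bp.

39 bp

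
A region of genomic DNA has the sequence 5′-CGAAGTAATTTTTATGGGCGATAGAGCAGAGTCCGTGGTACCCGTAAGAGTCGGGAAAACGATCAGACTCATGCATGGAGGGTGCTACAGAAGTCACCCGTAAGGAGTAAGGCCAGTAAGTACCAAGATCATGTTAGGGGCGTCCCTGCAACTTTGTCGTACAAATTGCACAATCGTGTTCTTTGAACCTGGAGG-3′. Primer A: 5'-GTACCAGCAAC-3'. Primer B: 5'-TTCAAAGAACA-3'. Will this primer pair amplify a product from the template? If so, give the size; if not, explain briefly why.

No product — primer A has no binding site in the template.

Primer A (GTACCAGCAAC) does not match the top strand, and its reverse complement GTTGCTGGTAC does not match either.
With no annealing site for primer A, no amplification occurs.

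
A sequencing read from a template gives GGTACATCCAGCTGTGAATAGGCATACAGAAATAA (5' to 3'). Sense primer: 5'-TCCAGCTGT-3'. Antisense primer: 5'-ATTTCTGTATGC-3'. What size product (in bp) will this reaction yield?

The forward primer matches the template at positions 7–15.
Reverse complement of the reverse primer: GCATACAGAAAT. This occurs on the top strand at positions 22–33.
Product length = (reverse-primer end) − (forward-primer start) + 1 = 33 − 7 + 1 = 27 bp.

27 bp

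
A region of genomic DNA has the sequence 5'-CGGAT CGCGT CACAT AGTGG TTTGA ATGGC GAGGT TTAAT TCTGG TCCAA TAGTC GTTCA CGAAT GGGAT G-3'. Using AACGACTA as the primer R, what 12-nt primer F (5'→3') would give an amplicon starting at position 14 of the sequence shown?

The reverse primer's reverse complement TAGTCGTT matches the template at positions 51–58; the product starts at position 14.
The forward primer is identical to the top strand over positions 14–25: ATAGTGGTTTGA.

5'-ATAGTGGTTTGA-3'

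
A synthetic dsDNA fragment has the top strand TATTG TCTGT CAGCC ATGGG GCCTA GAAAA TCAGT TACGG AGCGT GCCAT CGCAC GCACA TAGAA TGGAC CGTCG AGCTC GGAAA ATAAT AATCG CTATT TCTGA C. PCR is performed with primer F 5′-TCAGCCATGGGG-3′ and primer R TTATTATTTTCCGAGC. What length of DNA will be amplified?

Scanning the template, TCAGCCATGGGG occurs at positions 10–21; this primer anneals to the bottom strand there with its 3' end pointing downstream.
Reverse complement of the reverse primer: GCTCGGAAAATAATAA. This occurs on the top strand at positions 77–92.
The product runs from position 10 to position 92, so its length is 92 − 10 + 1 = 83 bp.

83 bp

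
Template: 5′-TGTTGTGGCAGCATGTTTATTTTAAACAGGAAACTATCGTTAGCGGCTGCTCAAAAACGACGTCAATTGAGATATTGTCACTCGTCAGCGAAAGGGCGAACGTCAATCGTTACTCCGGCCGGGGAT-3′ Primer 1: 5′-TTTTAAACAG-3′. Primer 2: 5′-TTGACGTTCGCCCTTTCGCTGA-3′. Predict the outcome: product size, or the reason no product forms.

Primer 1 (TTTTAAACAG) matches the top strand at positions 20–29; it acts as a forward primer.
Primer 2's reverse complement is TCAGCGAAAGGGCGAACGTCAA, matching the top strand at positions 85–106; it acts as a reverse primer.
The 3' ends face each other across positions 20–106, giving an 87 bp product.

Yes — an 87 bp product.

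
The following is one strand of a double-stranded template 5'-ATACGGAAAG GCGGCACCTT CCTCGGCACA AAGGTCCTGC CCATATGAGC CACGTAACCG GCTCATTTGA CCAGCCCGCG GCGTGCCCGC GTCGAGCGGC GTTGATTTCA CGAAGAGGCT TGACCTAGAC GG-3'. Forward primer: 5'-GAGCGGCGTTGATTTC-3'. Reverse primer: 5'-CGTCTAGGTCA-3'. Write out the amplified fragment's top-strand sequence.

Forward primer GAGCGGCGTTGATTTC is found on the top strand at positions 94–109.
Taking the reverse complement of CGTCTAGGTCA gives TGACCTAGACG, found at positions 121–131 on the template; the primer anneals here to the top strand with its 3' end pointing upstream.
The product is the template from position 94 through 131 (38 bp).

5'-GAGCGGCGTTGATTTCACGAAGAGGCTTGACCTAGACG-3'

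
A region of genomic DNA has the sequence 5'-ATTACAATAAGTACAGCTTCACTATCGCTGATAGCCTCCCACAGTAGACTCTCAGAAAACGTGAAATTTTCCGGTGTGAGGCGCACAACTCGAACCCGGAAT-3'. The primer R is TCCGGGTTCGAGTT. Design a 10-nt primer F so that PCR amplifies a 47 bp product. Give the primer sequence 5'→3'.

5'-AGAAAACGTG-3'

The reverse primer's reverse complement AACTCGAACCCGGA matches the template at positions 87–100, so the product ends at position 100.
A 47 bp product then starts at position 100 − 47 + 1 = 54.
The forward primer is identical to the top strand there: AGAAAACGTG.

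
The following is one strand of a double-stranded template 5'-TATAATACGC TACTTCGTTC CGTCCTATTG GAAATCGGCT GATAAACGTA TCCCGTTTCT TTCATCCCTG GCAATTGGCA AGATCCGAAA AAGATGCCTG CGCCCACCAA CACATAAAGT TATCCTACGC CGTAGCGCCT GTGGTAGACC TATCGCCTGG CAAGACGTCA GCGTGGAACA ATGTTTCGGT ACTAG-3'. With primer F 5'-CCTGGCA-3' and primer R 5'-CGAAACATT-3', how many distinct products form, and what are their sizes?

Two products: 122 bp, 33 bp

The forward primer CCTGGCA matches the top strand at positions 67–73, 156–162.
The reverse primer's reverse complement is AATGTTTCG, matching at positions 180–188.
Each forward site pairs with the reverse site to give a product ending at position 188: sizes 122, 33 bp.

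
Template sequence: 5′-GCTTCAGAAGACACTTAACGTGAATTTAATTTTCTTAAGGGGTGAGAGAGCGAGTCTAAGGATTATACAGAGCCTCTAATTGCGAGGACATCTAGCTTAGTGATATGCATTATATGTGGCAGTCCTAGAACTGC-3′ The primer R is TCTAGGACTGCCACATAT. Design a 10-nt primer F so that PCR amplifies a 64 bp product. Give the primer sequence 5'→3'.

The reverse primer's reverse complement ATATGTGGCAGTCCTAGA matches the template at positions 112–129, so the product ends at position 129.
A 64 bp product then starts at position 129 − 64 + 1 = 66.
The forward primer is identical to the top strand there: TACAGAGCCT.

5'-TACAGAGCCT-3'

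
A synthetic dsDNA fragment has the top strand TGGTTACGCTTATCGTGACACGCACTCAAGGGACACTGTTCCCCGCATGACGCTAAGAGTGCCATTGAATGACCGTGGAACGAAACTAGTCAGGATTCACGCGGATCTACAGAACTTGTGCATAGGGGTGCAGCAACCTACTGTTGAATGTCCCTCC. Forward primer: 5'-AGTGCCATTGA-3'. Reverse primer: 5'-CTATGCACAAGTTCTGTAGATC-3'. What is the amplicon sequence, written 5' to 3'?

5'-AGTGCCATTGAATGACCGTGGAACGAAACTAGTCAGGATTCACGCGGATCTACAGAACTTGTGCATAG-3'

The forward primer matches the template at positions 58–68.
Taking the reverse complement of CTATGCACAAGTTCTGTAGATC gives GATCTACAGAACTTGTGCATAG, found at positions 104–125 on the template; the primer anneals here to the top strand with its 3' end pointing upstream.
The product is the template from position 58 through 125 (68 bp).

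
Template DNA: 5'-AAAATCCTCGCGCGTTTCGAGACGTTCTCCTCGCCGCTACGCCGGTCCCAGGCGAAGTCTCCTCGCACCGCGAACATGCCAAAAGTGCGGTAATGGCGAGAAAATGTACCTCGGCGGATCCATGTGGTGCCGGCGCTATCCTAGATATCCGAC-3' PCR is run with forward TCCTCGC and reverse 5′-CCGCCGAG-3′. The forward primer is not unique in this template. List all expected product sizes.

113 bp, 90 bp, 58 bp

The forward primer TCCTCGC matches the top strand at positions 5–11, 28–34, 60–66.
The reverse primer's reverse complement is CTCGGCGG, matching at positions 110–117.
Each forward site pairs with the reverse site to give a product ending at position 117: sizes 113, 90, 58 bp.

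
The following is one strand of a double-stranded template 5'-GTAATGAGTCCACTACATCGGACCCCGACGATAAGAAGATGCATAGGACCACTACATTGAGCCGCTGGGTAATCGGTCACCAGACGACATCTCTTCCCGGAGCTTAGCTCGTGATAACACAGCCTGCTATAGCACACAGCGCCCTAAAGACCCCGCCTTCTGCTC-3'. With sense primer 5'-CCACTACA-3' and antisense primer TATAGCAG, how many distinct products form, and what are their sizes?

The forward primer CCACTACA matches the top strand at positions 10–17, 49–56.
The reverse primer's reverse complement is CTGCTATA, matching at positions 124–131.
Each forward site pairs with the reverse site to give a product ending at position 131: sizes 122, 83 bp.

Two products: 122 bp, 83 bp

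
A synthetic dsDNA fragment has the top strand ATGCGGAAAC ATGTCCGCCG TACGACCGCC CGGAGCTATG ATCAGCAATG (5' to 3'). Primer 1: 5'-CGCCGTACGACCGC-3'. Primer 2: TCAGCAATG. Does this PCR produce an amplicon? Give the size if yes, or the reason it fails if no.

Primer 1 (CGCCGTACGACCGC) matches the top strand at positions 16–29 (3' end points downstream).
Primer 2 (TCAGCAATG) also matches the top strand directly, at positions 42–50 — its reverse complement CATTGCTGA is not present.
Both primers anneal to the bottom strand with 3' ends pointing the same way, so neither can prime synthesis back toward the other.

No product — both primers anneal to the same strand and extend in the same direction.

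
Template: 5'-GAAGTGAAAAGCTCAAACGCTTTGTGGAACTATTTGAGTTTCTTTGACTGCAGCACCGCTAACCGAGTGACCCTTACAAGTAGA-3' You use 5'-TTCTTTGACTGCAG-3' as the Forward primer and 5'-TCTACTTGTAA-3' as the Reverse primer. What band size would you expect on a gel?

The forward primer matches the template at positions 40–53.
The reverse primer's reverse complement is TTACAAGTAGA, which matches the template at positions 74–84.
Product length = (reverse-primer end) − (forward-primer start) + 1 = 84 − 40 + 1 = 45 bp.

45 bp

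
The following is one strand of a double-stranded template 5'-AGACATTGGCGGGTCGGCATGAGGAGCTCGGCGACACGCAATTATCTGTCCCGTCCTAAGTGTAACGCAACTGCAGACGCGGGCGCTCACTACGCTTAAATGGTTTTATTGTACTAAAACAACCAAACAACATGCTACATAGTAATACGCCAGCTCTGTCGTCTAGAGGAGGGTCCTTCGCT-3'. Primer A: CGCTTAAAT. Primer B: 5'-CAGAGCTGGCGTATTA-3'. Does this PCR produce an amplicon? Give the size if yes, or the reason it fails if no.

Yes — a 66 bp product.

Primer A (CGCTTAAAT) matches the top strand at positions 93–101; it acts as a forward primer.
Primer B's reverse complement is TAATACGCCAGCTCTG, matching the top strand at positions 143–158; it acts as a reverse primer.
The 3' ends face each other across positions 93–158, giving a 66 bp product.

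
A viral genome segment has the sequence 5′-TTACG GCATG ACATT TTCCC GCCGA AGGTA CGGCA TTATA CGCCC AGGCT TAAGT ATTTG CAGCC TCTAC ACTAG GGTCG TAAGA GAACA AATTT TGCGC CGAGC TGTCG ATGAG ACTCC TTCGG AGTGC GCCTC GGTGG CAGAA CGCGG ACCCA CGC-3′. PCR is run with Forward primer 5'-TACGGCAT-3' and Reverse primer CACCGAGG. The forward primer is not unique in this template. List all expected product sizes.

138 bp, 111 bp

The forward primer TACGGCAT matches the top strand at positions 2–9, 29–36.
The reverse primer's reverse complement is CCTCGGTG, matching at positions 132–139.
Each forward site pairs with the reverse site to give a product ending at position 139: sizes 138, 111 bp.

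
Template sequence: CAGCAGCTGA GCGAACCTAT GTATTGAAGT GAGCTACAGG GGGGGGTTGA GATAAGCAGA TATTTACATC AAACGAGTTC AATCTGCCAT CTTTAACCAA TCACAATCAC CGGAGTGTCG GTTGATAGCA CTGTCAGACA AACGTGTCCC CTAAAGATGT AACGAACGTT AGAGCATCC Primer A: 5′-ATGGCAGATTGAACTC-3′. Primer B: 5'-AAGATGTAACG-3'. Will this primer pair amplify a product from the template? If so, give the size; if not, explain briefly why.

No product — the primers' 3' ends point away from each other.

Primer A (ATGGCAGATTGAACTC) has reverse complement GAGTTCAATCTGCCAT, which matches the top strand at positions 75–90; primer A anneals to the top strand there with its 3' end pointing upstream toward position 75.
Primer B (AAGATGTAACG) matches the top strand directly at positions 154–164; it anneals to the bottom strand with its 3' end pointing downstream toward position 164.
The 3' ends diverge (primer A extends toward position 1, primer B toward position 179), so the primers never converge on a shared product.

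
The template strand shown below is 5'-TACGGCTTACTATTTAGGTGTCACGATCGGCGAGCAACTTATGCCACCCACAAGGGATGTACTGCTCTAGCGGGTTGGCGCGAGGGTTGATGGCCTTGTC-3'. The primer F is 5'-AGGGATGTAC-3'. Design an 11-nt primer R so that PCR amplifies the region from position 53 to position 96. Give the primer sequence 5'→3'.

5'-AGGCCATCAAC-3'

The product's 3' end on the top strand is position 96.
The reverse primer anneals to the top strand over positions 86–96, i.e. to GTTGATGGCCT.
Its sequence written 5'→3' is the reverse complement: AGGCCATCAAC.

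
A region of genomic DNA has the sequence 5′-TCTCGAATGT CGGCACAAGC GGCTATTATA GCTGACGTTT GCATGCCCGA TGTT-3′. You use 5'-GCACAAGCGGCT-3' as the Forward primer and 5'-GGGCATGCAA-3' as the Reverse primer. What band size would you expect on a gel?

36 bp

Forward primer GCACAAGCGGCT is found on the top strand at positions 13–24.
Taking the reverse complement of GGGCATGCAA gives TTGCATGCCC, found at positions 39–48 on the template; the primer anneals here to the top strand with its 3' end pointing upstream.
Amplicon spans positions 13–48: 36 bp.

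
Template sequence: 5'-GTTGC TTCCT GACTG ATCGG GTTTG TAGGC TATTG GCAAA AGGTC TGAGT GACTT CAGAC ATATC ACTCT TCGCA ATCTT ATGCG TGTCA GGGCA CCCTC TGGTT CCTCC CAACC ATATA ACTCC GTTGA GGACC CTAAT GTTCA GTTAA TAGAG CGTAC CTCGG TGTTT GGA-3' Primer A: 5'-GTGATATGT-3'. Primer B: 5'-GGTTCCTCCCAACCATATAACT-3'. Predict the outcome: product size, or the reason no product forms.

No product — the primers' 3' ends point away from each other.

Primer A (GTGATATGT) has reverse complement ACATATCAC, which matches the top strand at positions 59–67; primer A anneals to the top strand there with its 3' end pointing upstream toward position 59.
Primer B (GGTTCCTCCCAACCATATAACT) matches the top strand directly at positions 102–123; it anneals to the bottom strand with its 3' end pointing downstream toward position 123.
The 3' ends diverge (primer A extends toward position 1, primer B toward position 173), so the primers never converge on a shared product.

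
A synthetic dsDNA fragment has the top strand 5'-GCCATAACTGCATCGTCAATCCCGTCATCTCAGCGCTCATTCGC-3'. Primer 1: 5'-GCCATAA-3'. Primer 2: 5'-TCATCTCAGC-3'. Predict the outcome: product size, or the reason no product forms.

No product — both primers anneal to the same strand and extend in the same direction.

Primer 1 (GCCATAA) matches the top strand at positions 1–7 (3' end points downstream).
Primer 2 (TCATCTCAGC) also matches the top strand directly, at positions 25–34 — its reverse complement GCTGAGATGA is not present.
Both primers anneal to the bottom strand with 3' ends pointing the same way, so neither can prime synthesis back toward the other.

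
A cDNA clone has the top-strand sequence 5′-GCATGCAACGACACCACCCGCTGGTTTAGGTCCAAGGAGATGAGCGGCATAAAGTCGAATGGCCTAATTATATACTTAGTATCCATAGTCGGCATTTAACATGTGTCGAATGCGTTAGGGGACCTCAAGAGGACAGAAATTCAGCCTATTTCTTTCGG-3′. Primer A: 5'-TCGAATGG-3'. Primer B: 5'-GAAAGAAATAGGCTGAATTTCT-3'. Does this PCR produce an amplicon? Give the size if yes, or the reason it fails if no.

Primer A (TCGAATGG) matches the top strand at positions 55–62; it acts as a forward primer.
Primer B's reverse complement is AGAAATTCAGCCTATTTCTTTC, matching the top strand at positions 135–156; it acts as a reverse primer.
The 3' ends face each other across positions 55–156, giving a 102 bp product.

Yes — a 102 bp product.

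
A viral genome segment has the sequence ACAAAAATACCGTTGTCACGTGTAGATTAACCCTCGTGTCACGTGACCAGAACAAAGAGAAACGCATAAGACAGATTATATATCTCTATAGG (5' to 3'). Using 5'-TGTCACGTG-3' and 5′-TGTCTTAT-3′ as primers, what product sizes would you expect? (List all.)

The forward primer TGTCACGTG matches the top strand at positions 14–22, 37–45.
The reverse primer's reverse complement is ATAAGACA, matching at positions 66–73.
Each forward site pairs with the reverse site to give a product ending at position 73: sizes 60, 37 bp.

60 bp, 37 bp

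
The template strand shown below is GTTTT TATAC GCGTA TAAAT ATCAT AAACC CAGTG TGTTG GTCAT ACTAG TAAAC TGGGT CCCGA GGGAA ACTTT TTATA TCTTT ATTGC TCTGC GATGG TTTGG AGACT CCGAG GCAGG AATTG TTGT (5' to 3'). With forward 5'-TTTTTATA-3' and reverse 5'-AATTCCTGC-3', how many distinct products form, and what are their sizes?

The forward primer TTTTTATA matches the top strand at positions 2–9, 73–80.
The reverse primer's reverse complement is GCAGGAATT, matching at positions 116–124.
Each forward site pairs with the reverse site to give a product ending at position 124: sizes 123, 52 bp.

Two products: 123 bp, 52 bp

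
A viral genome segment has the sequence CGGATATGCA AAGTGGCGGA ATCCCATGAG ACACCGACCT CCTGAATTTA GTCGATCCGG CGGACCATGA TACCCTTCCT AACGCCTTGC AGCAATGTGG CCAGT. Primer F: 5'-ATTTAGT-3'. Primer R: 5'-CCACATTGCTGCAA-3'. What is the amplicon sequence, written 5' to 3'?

Forward primer ATTTAGT is found on the top strand at positions 46–52.
Taking the reverse complement of CCACATTGCTGCAA gives TTGCAGCAATGTGG, found at positions 87–100 on the template; the primer anneals here to the top strand with its 3' end pointing upstream.
The product is the template from position 46 through 100 (55 bp).

5'-ATTTAGTCGATCCGGCGGACCATGATACCCTTCCTAACGCCTTGCAGCAATGTGG-3'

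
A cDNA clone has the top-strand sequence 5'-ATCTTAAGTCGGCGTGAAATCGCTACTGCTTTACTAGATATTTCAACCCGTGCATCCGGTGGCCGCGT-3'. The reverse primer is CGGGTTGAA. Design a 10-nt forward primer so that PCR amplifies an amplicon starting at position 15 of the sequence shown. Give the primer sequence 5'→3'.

The reverse primer's reverse complement TTCAACCCG matches the template at positions 42–50; the product starts at position 15.
The forward primer is identical to the top strand over positions 15–24: TGAAATCGCT.

5'-TGAAATCGCT-3'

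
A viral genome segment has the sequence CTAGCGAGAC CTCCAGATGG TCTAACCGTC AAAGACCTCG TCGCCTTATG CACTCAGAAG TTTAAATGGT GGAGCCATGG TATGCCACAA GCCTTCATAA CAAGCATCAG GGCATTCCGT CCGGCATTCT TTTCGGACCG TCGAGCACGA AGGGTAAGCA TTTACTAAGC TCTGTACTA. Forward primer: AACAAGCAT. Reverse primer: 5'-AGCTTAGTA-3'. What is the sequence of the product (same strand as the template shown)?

5'-AACAAGCATCAGGGCATTCCGTCCGGCATTCTTTTCGGACCGTCGAGCACGAAGGGTAAGCATTTACTAAGCT-3'

The forward primer matches the template at positions 99–107.
The reverse primer's reverse complement is TACTAAGCT, which matches the template at positions 163–171.
The product is the template from position 99 through 171 (73 bp).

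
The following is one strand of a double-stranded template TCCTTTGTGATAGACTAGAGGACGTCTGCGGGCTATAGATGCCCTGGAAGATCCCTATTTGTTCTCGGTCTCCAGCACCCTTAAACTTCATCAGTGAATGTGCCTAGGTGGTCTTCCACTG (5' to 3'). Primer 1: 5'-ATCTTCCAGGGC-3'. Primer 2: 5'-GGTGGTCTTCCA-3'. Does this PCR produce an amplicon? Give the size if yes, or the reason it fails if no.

No product — the primers' 3' ends point away from each other.

Primer 1 (ATCTTCCAGGGC) has reverse complement GCCCTGGAAGAT, which matches the top strand at positions 41–52; primer 1 anneals to the top strand there with its 3' end pointing upstream toward position 41.
Primer 2 (GGTGGTCTTCCA) matches the top strand directly at positions 107–118; it anneals to the bottom strand with its 3' end pointing downstream toward position 118.
The 3' ends diverge (primer 1 extends toward position 1, primer 2 toward position 121), so the primers never converge on a shared product.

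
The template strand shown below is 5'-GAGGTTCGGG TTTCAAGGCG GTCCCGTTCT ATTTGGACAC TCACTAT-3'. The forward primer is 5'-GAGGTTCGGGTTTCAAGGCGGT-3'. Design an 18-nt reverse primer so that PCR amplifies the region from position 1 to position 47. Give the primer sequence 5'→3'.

The product's 3' end on the top strand is position 47.
The reverse primer anneals to the top strand over positions 30–47, i.e. to TATTTGGACACTCACTAT.
Its sequence written 5'→3' is the reverse complement: ATAGTGAGTGTCCAAATA.

5'-ATAGTGAGTGTCCAAATA-3'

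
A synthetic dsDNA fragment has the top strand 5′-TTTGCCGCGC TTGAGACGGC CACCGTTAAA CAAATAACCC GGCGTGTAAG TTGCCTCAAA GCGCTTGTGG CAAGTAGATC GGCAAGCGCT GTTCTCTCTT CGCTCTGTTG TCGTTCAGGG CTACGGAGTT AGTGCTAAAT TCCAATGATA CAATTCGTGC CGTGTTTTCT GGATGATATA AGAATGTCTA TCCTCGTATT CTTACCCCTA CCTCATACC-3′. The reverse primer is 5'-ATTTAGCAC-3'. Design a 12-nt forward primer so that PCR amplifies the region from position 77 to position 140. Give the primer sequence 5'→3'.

5'-GATCGGCAAGCG-3'

The reverse primer's reverse complement GTGCTAAAT matches the template at positions 132–140; the product starts at position 77.
The forward primer is identical to the top strand over positions 77–88: GATCGGCAAGCG.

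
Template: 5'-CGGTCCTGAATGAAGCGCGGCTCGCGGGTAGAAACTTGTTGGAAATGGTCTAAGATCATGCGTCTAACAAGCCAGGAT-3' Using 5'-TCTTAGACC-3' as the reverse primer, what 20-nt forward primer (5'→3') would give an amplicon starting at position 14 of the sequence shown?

5'-AGCGCGGCTCGCGGGTAGAA-3'

The reverse primer's reverse complement GGTCTAAGA matches the template at positions 47–55; the product starts at position 14.
The forward primer is identical to the top strand over positions 14–33: AGCGCGGCTCGCGGGTAGAA.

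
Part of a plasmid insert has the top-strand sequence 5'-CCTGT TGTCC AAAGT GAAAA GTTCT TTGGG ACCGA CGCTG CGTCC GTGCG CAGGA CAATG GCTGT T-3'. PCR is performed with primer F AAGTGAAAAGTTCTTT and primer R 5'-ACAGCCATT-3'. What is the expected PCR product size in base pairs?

Forward primer AAGTGAAAAGTTCTTT is found on the top strand at positions 12–27.
The reverse primer's reverse complement is AATGGCTGT, which matches the template at positions 57–65.
The product runs from position 12 to position 65, so its length is 65 − 12 + 1 = 54 bp.

54 bp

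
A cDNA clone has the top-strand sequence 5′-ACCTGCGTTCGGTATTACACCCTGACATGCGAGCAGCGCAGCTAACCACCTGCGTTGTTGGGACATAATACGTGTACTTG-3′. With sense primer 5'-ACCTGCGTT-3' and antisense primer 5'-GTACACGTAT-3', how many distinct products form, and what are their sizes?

Two products: 77 bp, 30 bp

The forward primer ACCTGCGTT matches the top strand at positions 1–9, 48–56.
The reverse primer's reverse complement is ATACGTGTAC, matching at positions 68–77.
Each forward site pairs with the reverse site to give a product ending at position 77: sizes 77, 30 bp.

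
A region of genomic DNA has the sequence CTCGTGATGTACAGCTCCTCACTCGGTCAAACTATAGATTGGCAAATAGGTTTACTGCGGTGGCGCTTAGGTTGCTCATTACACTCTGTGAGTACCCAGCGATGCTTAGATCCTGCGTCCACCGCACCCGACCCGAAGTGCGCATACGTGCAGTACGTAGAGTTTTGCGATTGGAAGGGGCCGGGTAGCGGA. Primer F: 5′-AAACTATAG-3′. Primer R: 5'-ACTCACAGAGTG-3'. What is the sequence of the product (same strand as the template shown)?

Forward primer AAACTATAG is found on the top strand at positions 29–37.
Taking the reverse complement of ACTCACAGAGTG gives CACTCTGTGAGT, found at positions 82–93 on the template; the primer anneals here to the top strand with its 3' end pointing upstream.
The product is the template from position 29 through 93 (65 bp).

5'-AAACTATAGATTGGCAAATAGGTTTACTGCGGTGGCGCTTAGGTTGCTCATTACACTCTGTGAGT-3'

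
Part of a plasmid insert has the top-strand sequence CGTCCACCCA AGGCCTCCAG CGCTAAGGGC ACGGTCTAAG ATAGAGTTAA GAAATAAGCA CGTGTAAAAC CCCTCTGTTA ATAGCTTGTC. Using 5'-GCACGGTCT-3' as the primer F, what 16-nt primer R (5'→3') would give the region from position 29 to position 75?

The product's 3' end on the top strand is position 75.
The reverse primer anneals to the top strand over positions 60–75, i.e. to ACGTGTAAAACCCCTC.
Its sequence written 5'→3' is the reverse complement: GAGGGGTTTTACACGT.

5'-GAGGGGTTTTACACGT-3'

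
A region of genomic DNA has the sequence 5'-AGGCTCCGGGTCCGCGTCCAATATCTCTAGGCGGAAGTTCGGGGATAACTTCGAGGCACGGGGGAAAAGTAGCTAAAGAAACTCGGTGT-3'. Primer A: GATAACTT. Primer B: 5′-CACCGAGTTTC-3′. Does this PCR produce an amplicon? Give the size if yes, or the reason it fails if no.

Primer A (GATAACTT) matches the top strand at positions 44–51; it acts as a forward primer.
Primer B's reverse complement is GAAACTCGGTG, matching the top strand at positions 78–88; it acts as a reverse primer.
The 3' ends face each other across positions 44–88, giving a 45 bp product.

Yes — a 45 bp product.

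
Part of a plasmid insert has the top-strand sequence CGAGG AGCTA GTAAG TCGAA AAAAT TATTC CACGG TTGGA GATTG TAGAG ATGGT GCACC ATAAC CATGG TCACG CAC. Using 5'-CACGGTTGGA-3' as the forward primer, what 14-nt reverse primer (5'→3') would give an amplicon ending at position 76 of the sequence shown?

The forward primer binds at positions 31–40; the product's 3' end on the top strand is position 76.
The reverse primer anneals to the top strand over positions 63–76, i.e. to AACCATGGTCACGC.
Its sequence written 5'→3' is the reverse complement: GCGTGACCATGGTT.

5'-GCGTGACCATGGTT-3'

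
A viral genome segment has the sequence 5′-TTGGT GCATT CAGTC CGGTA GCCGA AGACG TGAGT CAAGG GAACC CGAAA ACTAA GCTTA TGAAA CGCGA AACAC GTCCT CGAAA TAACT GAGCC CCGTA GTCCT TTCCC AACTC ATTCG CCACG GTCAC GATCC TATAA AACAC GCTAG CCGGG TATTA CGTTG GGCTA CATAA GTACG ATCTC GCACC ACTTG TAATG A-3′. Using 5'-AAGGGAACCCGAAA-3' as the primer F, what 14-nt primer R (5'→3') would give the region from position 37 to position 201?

The product's 3' end on the top strand is position 201.
The reverse primer anneals to the top strand over positions 188–201, i.e. to ACCACTTGTAATGA.
Its sequence written 5'→3' is the reverse complement: TCATTACAAGTGGT.

5'-TCATTACAAGTGGT-3'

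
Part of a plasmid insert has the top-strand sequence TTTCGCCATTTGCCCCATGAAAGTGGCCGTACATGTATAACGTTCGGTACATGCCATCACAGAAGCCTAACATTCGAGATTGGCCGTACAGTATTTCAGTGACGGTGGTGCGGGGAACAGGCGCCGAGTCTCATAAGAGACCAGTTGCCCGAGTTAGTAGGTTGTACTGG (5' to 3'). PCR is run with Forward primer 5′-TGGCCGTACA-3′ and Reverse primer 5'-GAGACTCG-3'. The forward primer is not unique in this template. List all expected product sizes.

109 bp, 52 bp

The forward primer TGGCCGTACA matches the top strand at positions 24–33, 81–90.
The reverse primer's reverse complement is CGAGTCTC, matching at positions 125–132.
Each forward site pairs with the reverse site to give a product ending at position 132: sizes 109, 52 bp.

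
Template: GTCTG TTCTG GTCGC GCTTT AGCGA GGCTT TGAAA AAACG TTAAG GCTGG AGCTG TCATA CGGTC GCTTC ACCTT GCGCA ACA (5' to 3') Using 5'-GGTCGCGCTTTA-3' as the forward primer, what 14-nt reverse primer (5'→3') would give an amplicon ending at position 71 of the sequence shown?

5'-TGAAGCGACCGTAT-3'

The forward primer binds at positions 10–21; the product's 3' end on the top strand is position 71.
The reverse primer anneals to the top strand over positions 58–71, i.e. to ATACGGTCGCTTCA.
Its sequence written 5'→3' is the reverse complement: TGAAGCGACCGTAT.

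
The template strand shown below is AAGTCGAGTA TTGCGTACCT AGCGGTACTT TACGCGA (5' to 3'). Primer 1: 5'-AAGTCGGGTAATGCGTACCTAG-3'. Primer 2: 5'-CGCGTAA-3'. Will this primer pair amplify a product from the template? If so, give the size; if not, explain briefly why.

No product — primer 1 has no binding site in the template.

Primer 1 (AAGTCGGGTAATGCGTACCTAG) does not match the top strand, and its reverse complement CTAGGTACGCATTACCCGACTT does not match either.
With no annealing site for primer 1, no amplification occurs.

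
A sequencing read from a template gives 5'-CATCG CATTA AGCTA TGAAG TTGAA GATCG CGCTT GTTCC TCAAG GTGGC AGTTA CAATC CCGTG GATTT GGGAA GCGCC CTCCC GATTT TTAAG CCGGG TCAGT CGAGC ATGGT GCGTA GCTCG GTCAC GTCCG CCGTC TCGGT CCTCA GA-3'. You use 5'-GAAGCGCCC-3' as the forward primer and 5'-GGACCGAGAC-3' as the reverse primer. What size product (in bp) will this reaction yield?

The forward primer matches the template at positions 73–81.
Taking the reverse complement of GGACCGAGAC gives GTCTCGGTCC, found at positions 138–147 on the template; the primer anneals here to the top strand with its 3' end pointing upstream.
Product length = (reverse-primer end) − (forward-primer start) + 1 = 147 − 73 + 1 = 75 bp.

75 bp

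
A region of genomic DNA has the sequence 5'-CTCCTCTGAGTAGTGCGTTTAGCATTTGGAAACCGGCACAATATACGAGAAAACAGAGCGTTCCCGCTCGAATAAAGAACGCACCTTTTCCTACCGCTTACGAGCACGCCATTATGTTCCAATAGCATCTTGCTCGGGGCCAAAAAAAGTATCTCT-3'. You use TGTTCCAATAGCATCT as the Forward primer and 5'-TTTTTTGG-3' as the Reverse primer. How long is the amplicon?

33 bp

The forward primer matches the template at positions 115–130.
Reverse complement of the reverse primer: CCAAAAAA. This occurs on the top strand at positions 140–147.
Amplicon spans positions 115–147: 33 bp.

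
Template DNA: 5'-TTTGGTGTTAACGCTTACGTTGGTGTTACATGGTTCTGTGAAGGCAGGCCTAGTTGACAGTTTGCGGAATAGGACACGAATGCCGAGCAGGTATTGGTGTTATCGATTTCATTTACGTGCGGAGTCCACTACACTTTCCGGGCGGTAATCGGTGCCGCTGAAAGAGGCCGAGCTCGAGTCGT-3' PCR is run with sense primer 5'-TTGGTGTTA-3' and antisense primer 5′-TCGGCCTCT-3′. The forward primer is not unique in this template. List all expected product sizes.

170 bp, 152 bp, 78 bp

The forward primer TTGGTGTTA matches the top strand at positions 2–10, 20–28, 94–102.
The reverse primer's reverse complement is AGAGGCCGA, matching at positions 163–171.
Each forward site pairs with the reverse site to give a product ending at position 171: sizes 170, 152, 78 bp.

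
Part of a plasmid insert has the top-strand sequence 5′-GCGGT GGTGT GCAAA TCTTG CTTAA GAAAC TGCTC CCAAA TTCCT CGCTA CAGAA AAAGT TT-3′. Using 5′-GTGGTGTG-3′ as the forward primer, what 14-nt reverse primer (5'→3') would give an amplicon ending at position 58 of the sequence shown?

The forward primer binds at positions 4–11; the product's 3' end on the top strand is position 58.
The reverse primer anneals to the top strand over positions 45–58, i.e. to TCGCTACAGAAAAA.
Its sequence written 5'→3' is the reverse complement: TTTTTCTGTAGCGA.

5'-TTTTTCTGTAGCGA-3'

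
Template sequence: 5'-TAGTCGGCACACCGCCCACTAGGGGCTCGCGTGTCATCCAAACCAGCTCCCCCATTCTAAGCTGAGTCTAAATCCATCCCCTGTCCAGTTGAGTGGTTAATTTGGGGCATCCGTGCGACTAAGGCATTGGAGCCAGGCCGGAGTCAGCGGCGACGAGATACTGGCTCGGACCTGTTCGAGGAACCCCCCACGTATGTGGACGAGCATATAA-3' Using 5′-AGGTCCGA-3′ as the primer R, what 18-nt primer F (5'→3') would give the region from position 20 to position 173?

The reverse primer's reverse complement TCGGACCT matches the template at positions 166–173; the product starts at position 20.
The forward primer is identical to the top strand over positions 20–37: TAGGGGCTCGCGTGTCAT.

5'-TAGGGGCTCGCGTGTCAT-3'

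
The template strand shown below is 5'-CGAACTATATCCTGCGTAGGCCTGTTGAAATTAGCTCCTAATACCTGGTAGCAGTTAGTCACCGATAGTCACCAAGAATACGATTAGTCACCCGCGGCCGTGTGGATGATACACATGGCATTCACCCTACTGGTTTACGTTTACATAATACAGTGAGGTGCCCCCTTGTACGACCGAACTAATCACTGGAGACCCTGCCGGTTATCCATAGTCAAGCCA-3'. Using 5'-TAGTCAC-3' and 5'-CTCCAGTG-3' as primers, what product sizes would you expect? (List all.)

The forward primer TAGTCAC matches the top strand at positions 56–62, 66–72, 85–91.
The reverse primer's reverse complement is CACTGGAG, matching at positions 184–191.
Each forward site pairs with the reverse site to give a product ending at position 191: sizes 136, 126, 107 bp.

136 bp, 126 bp, 107 bp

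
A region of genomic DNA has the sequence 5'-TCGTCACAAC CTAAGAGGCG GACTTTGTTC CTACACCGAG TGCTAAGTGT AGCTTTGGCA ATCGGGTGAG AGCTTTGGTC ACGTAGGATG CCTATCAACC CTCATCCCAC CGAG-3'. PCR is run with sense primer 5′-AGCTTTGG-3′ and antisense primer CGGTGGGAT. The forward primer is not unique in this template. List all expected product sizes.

62 bp, 42 bp

The forward primer AGCTTTGG matches the top strand at positions 51–58, 71–78.
The reverse primer's reverse complement is ATCCCACCG, matching at positions 104–112.
Each forward site pairs with the reverse site to give a product ending at position 112: sizes 62, 42 bp.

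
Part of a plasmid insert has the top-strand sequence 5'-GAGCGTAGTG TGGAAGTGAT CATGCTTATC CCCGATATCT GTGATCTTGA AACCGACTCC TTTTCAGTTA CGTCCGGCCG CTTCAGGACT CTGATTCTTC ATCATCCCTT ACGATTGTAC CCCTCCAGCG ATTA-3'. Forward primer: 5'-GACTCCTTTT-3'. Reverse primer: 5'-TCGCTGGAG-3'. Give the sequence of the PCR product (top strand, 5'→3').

5'-GACTCCTTTTCAGTTACGTCCGGCCGCTTCAGGACTCTGATTCTTCATCATCCCTTACGATTGTACCCCTCCAGCGA-3'

Forward primer GACTCCTTTT is found on the top strand at positions 55–64.
Taking the reverse complement of TCGCTGGAG gives CTCCAGCGA, found at positions 123–131 on the template; the primer anneals here to the top strand with its 3' end pointing upstream.
The product is the template from position 55 through 131 (77 bp).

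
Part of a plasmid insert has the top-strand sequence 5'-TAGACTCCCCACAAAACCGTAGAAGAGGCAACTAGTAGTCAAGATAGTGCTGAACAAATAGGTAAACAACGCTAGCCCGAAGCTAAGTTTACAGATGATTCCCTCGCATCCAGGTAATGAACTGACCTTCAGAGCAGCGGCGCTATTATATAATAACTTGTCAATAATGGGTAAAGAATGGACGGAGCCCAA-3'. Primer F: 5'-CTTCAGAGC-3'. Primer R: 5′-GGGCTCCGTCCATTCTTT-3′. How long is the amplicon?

The forward primer matches the template at positions 127–135.
Taking the reverse complement of GGGCTCCGTCCATTCTTT gives AAAGAATGGACGGAGCCC, found at positions 173–190 on the template; the primer anneals here to the top strand with its 3' end pointing upstream.
The product runs from position 127 to position 190, so its length is 190 − 127 + 1 = 64 bp.

64 bp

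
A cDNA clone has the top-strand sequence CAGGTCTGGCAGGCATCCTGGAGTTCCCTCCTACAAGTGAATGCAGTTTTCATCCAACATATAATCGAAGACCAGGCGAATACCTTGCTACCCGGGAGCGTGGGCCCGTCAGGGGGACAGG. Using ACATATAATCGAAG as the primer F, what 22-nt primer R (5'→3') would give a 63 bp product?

5'-TGTCCCCCTGACGGGCCCACGC-3'

The forward primer binds at positions 57–70, so a 63 bp product ends at position 57 + 63 − 1 = 119.
The reverse primer anneals to the top strand over positions 98–119, i.e. to GCGTGGGCCCGTCAGGGGGACA.
Its sequence written 5'→3' is the reverse complement: TGTCCCCCTGACGGGCCCACGC.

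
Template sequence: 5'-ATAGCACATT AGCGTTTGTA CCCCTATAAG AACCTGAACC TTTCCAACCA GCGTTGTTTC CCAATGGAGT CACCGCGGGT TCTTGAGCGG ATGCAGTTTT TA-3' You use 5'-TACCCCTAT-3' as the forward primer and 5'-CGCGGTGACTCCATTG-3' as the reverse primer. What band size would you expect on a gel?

The forward primer matches the template at positions 19–27.
Taking the reverse complement of CGCGGTGACTCCATTG gives CAATGGAGTCACCGCG, found at positions 62–77 on the template; the primer anneals here to the top strand with its 3' end pointing upstream.
The product runs from position 19 to position 77, so its length is 77 − 19 + 1 = 59 bp.

59 bp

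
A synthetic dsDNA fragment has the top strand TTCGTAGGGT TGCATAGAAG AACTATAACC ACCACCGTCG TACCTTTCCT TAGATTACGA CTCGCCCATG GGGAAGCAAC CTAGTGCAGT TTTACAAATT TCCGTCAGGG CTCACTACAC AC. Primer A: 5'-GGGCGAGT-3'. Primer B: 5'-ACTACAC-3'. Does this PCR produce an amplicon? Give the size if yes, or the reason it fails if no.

Primer A (GGGCGAGT) has reverse complement ACTCGCCC, which matches the top strand at positions 60–67; primer A anneals to the top strand there with its 3' end pointing upstream toward position 60.
Primer B (ACTACAC) matches the top strand directly at positions 114–120; it anneals to the bottom strand with its 3' end pointing downstream toward position 120.
The 3' ends diverge (primer A extends toward position 1, primer B toward position 122), so the primers never converge on a shared product.

No product — the primers' 3' ends point away from each other.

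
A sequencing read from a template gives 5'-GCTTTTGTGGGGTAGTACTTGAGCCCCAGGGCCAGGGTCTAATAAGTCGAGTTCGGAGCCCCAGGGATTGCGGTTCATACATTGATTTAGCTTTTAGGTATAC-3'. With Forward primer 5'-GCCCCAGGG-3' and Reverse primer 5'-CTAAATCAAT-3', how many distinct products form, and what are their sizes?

Two products: 68 bp, 33 bp

The forward primer GCCCCAGGG matches the top strand at positions 23–31, 58–66.
The reverse primer's reverse complement is ATTGATTTAG, matching at positions 81–90.
Each forward site pairs with the reverse site to give a product ending at position 90: sizes 68, 33 bp.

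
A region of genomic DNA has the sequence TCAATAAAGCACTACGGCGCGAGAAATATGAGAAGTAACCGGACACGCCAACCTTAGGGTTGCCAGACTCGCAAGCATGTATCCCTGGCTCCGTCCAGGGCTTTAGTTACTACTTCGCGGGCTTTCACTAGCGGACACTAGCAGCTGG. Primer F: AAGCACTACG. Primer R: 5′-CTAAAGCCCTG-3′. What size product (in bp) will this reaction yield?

The forward primer matches the template at positions 7–16.
Reverse complement of the reverse primer: CAGGGCTTTAG. This occurs on the top strand at positions 96–106.
Product length = (reverse-primer end) − (forward-primer start) + 1 = 106 − 7 + 1 = 100 bp.

100 bp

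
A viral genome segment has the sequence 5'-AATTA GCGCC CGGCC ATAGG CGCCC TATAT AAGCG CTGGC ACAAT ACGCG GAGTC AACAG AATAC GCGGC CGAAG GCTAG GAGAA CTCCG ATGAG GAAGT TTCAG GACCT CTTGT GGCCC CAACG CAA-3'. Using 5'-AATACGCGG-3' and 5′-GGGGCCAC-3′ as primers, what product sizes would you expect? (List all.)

79 bp, 61 bp

The forward primer AATACGCGG matches the top strand at positions 43–51, 61–69.
The reverse primer's reverse complement is GTGGCCCC, matching at positions 114–121.
Each forward site pairs with the reverse site to give a product ending at position 121: sizes 79, 61 bp.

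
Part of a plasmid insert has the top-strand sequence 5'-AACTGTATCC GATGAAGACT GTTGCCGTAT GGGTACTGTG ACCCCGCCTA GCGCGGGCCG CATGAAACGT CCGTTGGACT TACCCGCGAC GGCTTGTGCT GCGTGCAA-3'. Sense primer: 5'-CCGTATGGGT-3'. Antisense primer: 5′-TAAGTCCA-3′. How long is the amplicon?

The forward primer matches the template at positions 25–34.
Taking the reverse complement of TAAGTCCA gives TGGACTTA, found at positions 75–82 on the template; the primer anneals here to the top strand with its 3' end pointing upstream.
The product runs from position 25 to position 82, so its length is 82 − 25 + 1 = 58 bp.

58 bp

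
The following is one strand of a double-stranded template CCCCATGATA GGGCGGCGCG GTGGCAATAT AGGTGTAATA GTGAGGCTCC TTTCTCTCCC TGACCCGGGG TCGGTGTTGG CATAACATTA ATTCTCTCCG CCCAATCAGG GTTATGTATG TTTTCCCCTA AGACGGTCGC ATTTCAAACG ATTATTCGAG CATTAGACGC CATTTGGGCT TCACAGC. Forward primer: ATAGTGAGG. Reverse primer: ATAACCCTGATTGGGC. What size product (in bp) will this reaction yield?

Scanning the template, ATAGTGAGG occurs at positions 38–46; this primer anneals to the bottom strand there with its 3' end pointing downstream.
The reverse primer's reverse complement is GCCCAATCAGGGTTAT, which matches the template at positions 100–115.
Product length = (reverse-primer end) − (forward-primer start) + 1 = 115 − 38 + 1 = 78 bp.

78 bp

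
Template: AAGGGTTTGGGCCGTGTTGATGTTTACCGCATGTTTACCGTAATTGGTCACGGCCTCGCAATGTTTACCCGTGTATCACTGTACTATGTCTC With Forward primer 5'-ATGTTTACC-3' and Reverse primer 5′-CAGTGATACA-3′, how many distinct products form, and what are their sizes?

Three products: 62 bp, 51 bp, 21 bp

The forward primer ATGTTTACC matches the top strand at positions 20–28, 31–39, 61–69.
The reverse primer's reverse complement is TGTATCACTG, matching at positions 72–81.
Each forward site pairs with the reverse site to give a product ending at position 81: sizes 62, 51, 21 bp.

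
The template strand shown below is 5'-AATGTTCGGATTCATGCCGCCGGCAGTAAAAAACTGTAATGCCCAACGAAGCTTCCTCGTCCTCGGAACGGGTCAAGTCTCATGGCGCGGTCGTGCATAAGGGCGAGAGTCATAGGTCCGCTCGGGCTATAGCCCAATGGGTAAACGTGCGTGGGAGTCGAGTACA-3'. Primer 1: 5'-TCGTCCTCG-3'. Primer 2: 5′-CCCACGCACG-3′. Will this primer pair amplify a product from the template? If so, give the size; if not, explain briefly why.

Primer 1 (TCGTCCTCG) matches the top strand at positions 57–65; it acts as a forward primer.
Primer 2's reverse complement is CGTGCGTGGG, matching the top strand at positions 146–155; it acts as a reverse primer.
The 3' ends face each other across positions 57–155, giving a 99 bp product.

Yes — a 99 bp product.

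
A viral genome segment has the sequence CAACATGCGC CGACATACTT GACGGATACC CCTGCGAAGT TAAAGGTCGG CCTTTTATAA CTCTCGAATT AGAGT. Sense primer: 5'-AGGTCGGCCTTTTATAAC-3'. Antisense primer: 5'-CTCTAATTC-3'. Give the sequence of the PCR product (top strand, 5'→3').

Forward primer AGGTCGGCCTTTTATAAC is found on the top strand at positions 44–61.
Reverse complement of the reverse primer: GAATTAGAG. This occurs on the top strand at positions 66–74.
The product is the template from position 44 through 74 (31 bp).

5'-AGGTCGGCCTTTTATAACTCTCGAATTAGAG-3'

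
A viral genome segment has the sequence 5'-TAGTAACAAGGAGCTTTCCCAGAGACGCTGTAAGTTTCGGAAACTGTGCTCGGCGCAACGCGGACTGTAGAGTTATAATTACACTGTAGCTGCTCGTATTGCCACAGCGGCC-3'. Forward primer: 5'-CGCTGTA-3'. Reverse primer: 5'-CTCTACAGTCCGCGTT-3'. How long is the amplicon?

Forward primer CGCTGTA is found on the top strand at positions 26–32.
Taking the reverse complement of CTCTACAGTCCGCGTT gives AACGCGGACTGTAGAG, found at positions 57–72 on the template; the primer anneals here to the top strand with its 3' end pointing upstream.
The product runs from position 26 to position 72, so its length is 72 − 26 + 1 = 47 bp.

47 bp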